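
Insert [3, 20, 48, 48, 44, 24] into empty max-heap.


Insert 3: [3]
Insert 20: [20, 3]
Insert 48: [48, 3, 20]
Insert 48: [48, 48, 20, 3]
Insert 44: [48, 48, 20, 3, 44]
Insert 24: [48, 48, 24, 3, 44, 20]

Final heap: [48, 48, 24, 3, 44, 20]


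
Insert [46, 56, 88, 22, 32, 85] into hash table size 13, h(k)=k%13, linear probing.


Insert 46: h=7 -> slot 7
Insert 56: h=4 -> slot 4
Insert 88: h=10 -> slot 10
Insert 22: h=9 -> slot 9
Insert 32: h=6 -> slot 6
Insert 85: h=7, 1 probes -> slot 8

Table: [None, None, None, None, 56, None, 32, 46, 85, 22, 88, None, None]


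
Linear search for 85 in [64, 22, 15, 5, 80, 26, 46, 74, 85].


i=0: 64!=85
i=1: 22!=85
i=2: 15!=85
i=3: 5!=85
i=4: 80!=85
i=5: 26!=85
i=6: 46!=85
i=7: 74!=85
i=8: 85==85 found!

Found at 8, 9 comps


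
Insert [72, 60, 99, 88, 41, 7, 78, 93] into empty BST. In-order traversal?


Insert 72: root
Insert 60: L from 72
Insert 99: R from 72
Insert 88: R from 72 -> L from 99
Insert 41: L from 72 -> L from 60
Insert 7: L from 72 -> L from 60 -> L from 41
Insert 78: R from 72 -> L from 99 -> L from 88
Insert 93: R from 72 -> L from 99 -> R from 88

In-order: [7, 41, 60, 72, 78, 88, 93, 99]


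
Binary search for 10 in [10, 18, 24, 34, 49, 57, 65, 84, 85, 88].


Step 1: lo=0, hi=9, mid=4, val=49
Step 2: lo=0, hi=3, mid=1, val=18
Step 3: lo=0, hi=0, mid=0, val=10

Found at index 0


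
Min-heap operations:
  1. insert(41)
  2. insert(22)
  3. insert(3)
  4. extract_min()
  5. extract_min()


insert(41) -> [41]
insert(22) -> [22, 41]
insert(3) -> [3, 41, 22]
extract_min()->3, [22, 41]
extract_min()->22, [41]

Final heap: [41]


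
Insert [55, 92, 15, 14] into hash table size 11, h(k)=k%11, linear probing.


Insert 55: h=0 -> slot 0
Insert 92: h=4 -> slot 4
Insert 15: h=4, 1 probes -> slot 5
Insert 14: h=3 -> slot 3

Table: [55, None, None, 14, 92, 15, None, None, None, None, None]


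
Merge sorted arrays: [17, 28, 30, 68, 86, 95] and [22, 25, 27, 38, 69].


Take 17 from A
Take 22 from B
Take 25 from B
Take 27 from B
Take 28 from A
Take 30 from A
Take 38 from B
Take 68 from A
Take 69 from B

Merged: [17, 22, 25, 27, 28, 30, 38, 68, 69, 86, 95]


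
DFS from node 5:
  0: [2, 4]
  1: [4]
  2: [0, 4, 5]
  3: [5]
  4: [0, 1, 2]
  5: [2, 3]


Visit 5, push [3, 2]
Visit 2, push [4, 0]
Visit 0, push [4]
Visit 4, push [1]
Visit 1, push []
Visit 3, push []

DFS order: [5, 2, 0, 4, 1, 3]


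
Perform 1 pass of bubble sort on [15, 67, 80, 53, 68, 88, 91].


Initial: [15, 67, 80, 53, 68, 88, 91]
Pass 1: [15, 67, 53, 68, 80, 88, 91] (2 swaps)

After 1 pass: [15, 67, 53, 68, 80, 88, 91]


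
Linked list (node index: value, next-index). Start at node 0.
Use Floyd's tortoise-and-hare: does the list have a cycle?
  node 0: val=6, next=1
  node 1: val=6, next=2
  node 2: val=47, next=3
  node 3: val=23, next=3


Floyd's tortoise (slow, +1) and hare (fast, +2):
  init: slow=0, fast=0
  step 1: slow=1, fast=2
  step 2: slow=2, fast=3
  step 3: slow=3, fast=3
  slow == fast at node 3: cycle detected

Cycle: yes


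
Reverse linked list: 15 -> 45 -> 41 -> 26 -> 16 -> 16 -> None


Step 1: curr=15, set curr.next=prev(None) | reversed so far: 15
Step 2: curr=45, set curr.next=prev(15) | reversed so far: 45 -> 15
Step 3: curr=41, set curr.next=prev(45) | reversed so far: 41 -> 45 -> 15
Step 4: curr=26, set curr.next=prev(41) | reversed so far: 26 -> 41 -> 45 -> 15
Step 5: curr=16, set curr.next=prev(26) | reversed so far: 16 -> 26 -> 41 -> 45 -> 15
Step 6: curr=16, set curr.next=prev(16) | reversed so far: 16 -> 16 -> 26 -> 41 -> 45 -> 15

16 -> 16 -> 26 -> 41 -> 45 -> 15 -> None


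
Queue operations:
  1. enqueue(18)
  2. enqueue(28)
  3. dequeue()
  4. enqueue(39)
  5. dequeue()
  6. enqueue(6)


enqueue(18) -> [18]
enqueue(28) -> [18, 28]
dequeue()->18, [28]
enqueue(39) -> [28, 39]
dequeue()->28, [39]
enqueue(6) -> [39, 6]

Final queue: [39, 6]


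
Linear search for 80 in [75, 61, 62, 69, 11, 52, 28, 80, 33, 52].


i=0: 75!=80
i=1: 61!=80
i=2: 62!=80
i=3: 69!=80
i=4: 11!=80
i=5: 52!=80
i=6: 28!=80
i=7: 80==80 found!

Found at 7, 8 comps


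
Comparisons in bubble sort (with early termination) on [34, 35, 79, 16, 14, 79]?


Algorithm: bubble sort (with early termination)
Input: [34, 35, 79, 16, 14, 79]
Sorted: [14, 16, 34, 35, 79, 79]

15


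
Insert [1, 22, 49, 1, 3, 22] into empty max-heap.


Insert 1: [1]
Insert 22: [22, 1]
Insert 49: [49, 1, 22]
Insert 1: [49, 1, 22, 1]
Insert 3: [49, 3, 22, 1, 1]
Insert 22: [49, 3, 22, 1, 1, 22]

Final heap: [49, 3, 22, 1, 1, 22]


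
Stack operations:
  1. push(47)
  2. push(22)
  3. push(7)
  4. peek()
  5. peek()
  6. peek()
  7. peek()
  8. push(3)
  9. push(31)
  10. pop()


push(47) -> [47]
push(22) -> [47, 22]
push(7) -> [47, 22, 7]
peek()->7
peek()->7
peek()->7
peek()->7
push(3) -> [47, 22, 7, 3]
push(31) -> [47, 22, 7, 3, 31]
pop()->31, [47, 22, 7, 3]

Final stack: [47, 22, 7, 3]


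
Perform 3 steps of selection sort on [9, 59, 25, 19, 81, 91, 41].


Initial: [9, 59, 25, 19, 81, 91, 41]
Step 1: min=9 at 0
  Swap: [9, 59, 25, 19, 81, 91, 41]
Step 2: min=19 at 3
  Swap: [9, 19, 25, 59, 81, 91, 41]
Step 3: min=25 at 2
  Swap: [9, 19, 25, 59, 81, 91, 41]

After 3 steps: [9, 19, 25, 59, 81, 91, 41]


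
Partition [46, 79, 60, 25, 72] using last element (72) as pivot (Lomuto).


Pivot: 72
  46 <= 72: advance i (no swap)
  60 <= 72: swap -> [46, 60, 79, 25, 72]
  25 <= 72: swap -> [46, 60, 25, 79, 72]
Place pivot at 3: [46, 60, 25, 72, 79]

Partitioned: [46, 60, 25, 72, 79]


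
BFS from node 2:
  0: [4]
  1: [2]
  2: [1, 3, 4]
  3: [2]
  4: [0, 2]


Visit 2, enqueue [1, 3, 4]
Visit 1, enqueue []
Visit 3, enqueue []
Visit 4, enqueue [0]
Visit 0, enqueue []

BFS order: [2, 1, 3, 4, 0]


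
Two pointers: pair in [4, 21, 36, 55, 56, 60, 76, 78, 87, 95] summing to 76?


lo=0(4)+hi=9(95)=99
lo=0(4)+hi=8(87)=91
lo=0(4)+hi=7(78)=82
lo=0(4)+hi=6(76)=80
lo=0(4)+hi=5(60)=64
lo=1(21)+hi=5(60)=81
lo=1(21)+hi=4(56)=77
lo=1(21)+hi=3(55)=76

Yes: 21+55=76


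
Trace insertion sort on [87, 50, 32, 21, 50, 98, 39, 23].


Initial: [87, 50, 32, 21, 50, 98, 39, 23]
Insert 50: [50, 87, 32, 21, 50, 98, 39, 23]
Insert 32: [32, 50, 87, 21, 50, 98, 39, 23]
Insert 21: [21, 32, 50, 87, 50, 98, 39, 23]
Insert 50: [21, 32, 50, 50, 87, 98, 39, 23]
Insert 98: [21, 32, 50, 50, 87, 98, 39, 23]
Insert 39: [21, 32, 39, 50, 50, 87, 98, 23]
Insert 23: [21, 23, 32, 39, 50, 50, 87, 98]

Sorted: [21, 23, 32, 39, 50, 50, 87, 98]


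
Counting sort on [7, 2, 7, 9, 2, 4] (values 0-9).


Input: [7, 2, 7, 9, 2, 4]
Counts: [0, 0, 2, 0, 1, 0, 0, 2, 0, 1]

Sorted: [2, 2, 4, 7, 7, 9]


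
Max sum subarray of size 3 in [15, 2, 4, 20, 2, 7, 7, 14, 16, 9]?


[0:3]: 21
[1:4]: 26
[2:5]: 26
[3:6]: 29
[4:7]: 16
[5:8]: 28
[6:9]: 37
[7:10]: 39

Max: 39 at [7:10]


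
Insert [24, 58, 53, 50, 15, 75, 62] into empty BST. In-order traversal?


Insert 24: root
Insert 58: R from 24
Insert 53: R from 24 -> L from 58
Insert 50: R from 24 -> L from 58 -> L from 53
Insert 15: L from 24
Insert 75: R from 24 -> R from 58
Insert 62: R from 24 -> R from 58 -> L from 75

In-order: [15, 24, 50, 53, 58, 62, 75]


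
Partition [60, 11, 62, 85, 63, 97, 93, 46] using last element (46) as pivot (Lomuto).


Pivot: 46
  11 <= 46: swap -> [11, 60, 62, 85, 63, 97, 93, 46]
Place pivot at 1: [11, 46, 62, 85, 63, 97, 93, 60]

Partitioned: [11, 46, 62, 85, 63, 97, 93, 60]


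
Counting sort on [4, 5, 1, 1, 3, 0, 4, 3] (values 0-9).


Input: [4, 5, 1, 1, 3, 0, 4, 3]
Counts: [1, 2, 0, 2, 2, 1, 0, 0, 0, 0]

Sorted: [0, 1, 1, 3, 3, 4, 4, 5]


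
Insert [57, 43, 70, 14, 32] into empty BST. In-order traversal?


Insert 57: root
Insert 43: L from 57
Insert 70: R from 57
Insert 14: L from 57 -> L from 43
Insert 32: L from 57 -> L from 43 -> R from 14

In-order: [14, 32, 43, 57, 70]


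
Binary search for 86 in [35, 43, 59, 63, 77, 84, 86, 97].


Step 1: lo=0, hi=7, mid=3, val=63
Step 2: lo=4, hi=7, mid=5, val=84
Step 3: lo=6, hi=7, mid=6, val=86

Found at index 6


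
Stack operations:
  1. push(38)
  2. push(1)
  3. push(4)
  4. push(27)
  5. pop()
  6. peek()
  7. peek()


push(38) -> [38]
push(1) -> [38, 1]
push(4) -> [38, 1, 4]
push(27) -> [38, 1, 4, 27]
pop()->27, [38, 1, 4]
peek()->4
peek()->4

Final stack: [38, 1, 4]


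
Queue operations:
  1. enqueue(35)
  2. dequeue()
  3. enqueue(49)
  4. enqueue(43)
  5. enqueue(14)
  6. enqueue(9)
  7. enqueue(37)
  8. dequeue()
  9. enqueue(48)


enqueue(35) -> [35]
dequeue()->35, []
enqueue(49) -> [49]
enqueue(43) -> [49, 43]
enqueue(14) -> [49, 43, 14]
enqueue(9) -> [49, 43, 14, 9]
enqueue(37) -> [49, 43, 14, 9, 37]
dequeue()->49, [43, 14, 9, 37]
enqueue(48) -> [43, 14, 9, 37, 48]

Final queue: [43, 14, 9, 37, 48]


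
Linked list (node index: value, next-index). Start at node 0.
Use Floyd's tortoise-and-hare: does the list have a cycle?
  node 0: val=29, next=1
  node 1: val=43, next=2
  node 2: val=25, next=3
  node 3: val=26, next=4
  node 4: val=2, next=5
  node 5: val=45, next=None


Floyd's tortoise (slow, +1) and hare (fast, +2):
  init: slow=0, fast=0
  step 1: slow=1, fast=2
  step 2: slow=2, fast=4
  step 3: fast 4->5->None, no cycle

Cycle: no


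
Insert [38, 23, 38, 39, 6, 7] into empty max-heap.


Insert 38: [38]
Insert 23: [38, 23]
Insert 38: [38, 23, 38]
Insert 39: [39, 38, 38, 23]
Insert 6: [39, 38, 38, 23, 6]
Insert 7: [39, 38, 38, 23, 6, 7]

Final heap: [39, 38, 38, 23, 6, 7]


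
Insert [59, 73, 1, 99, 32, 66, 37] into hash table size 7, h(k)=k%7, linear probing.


Insert 59: h=3 -> slot 3
Insert 73: h=3, 1 probes -> slot 4
Insert 1: h=1 -> slot 1
Insert 99: h=1, 1 probes -> slot 2
Insert 32: h=4, 1 probes -> slot 5
Insert 66: h=3, 3 probes -> slot 6
Insert 37: h=2, 5 probes -> slot 0

Table: [37, 1, 99, 59, 73, 32, 66]


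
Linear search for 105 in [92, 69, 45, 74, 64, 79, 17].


i=0: 92!=105
i=1: 69!=105
i=2: 45!=105
i=3: 74!=105
i=4: 64!=105
i=5: 79!=105
i=6: 17!=105

Not found, 7 comps


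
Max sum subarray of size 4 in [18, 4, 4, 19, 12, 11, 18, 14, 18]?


[0:4]: 45
[1:5]: 39
[2:6]: 46
[3:7]: 60
[4:8]: 55
[5:9]: 61

Max: 61 at [5:9]


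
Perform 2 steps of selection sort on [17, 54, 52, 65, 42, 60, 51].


Initial: [17, 54, 52, 65, 42, 60, 51]
Step 1: min=17 at 0
  Swap: [17, 54, 52, 65, 42, 60, 51]
Step 2: min=42 at 4
  Swap: [17, 42, 52, 65, 54, 60, 51]

After 2 steps: [17, 42, 52, 65, 54, 60, 51]


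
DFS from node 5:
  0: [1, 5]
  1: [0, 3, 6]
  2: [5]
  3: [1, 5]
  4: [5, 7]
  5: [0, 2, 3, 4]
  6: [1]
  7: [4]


Visit 5, push [4, 3, 2, 0]
Visit 0, push [1]
Visit 1, push [6, 3]
Visit 3, push []
Visit 6, push []
Visit 2, push []
Visit 4, push [7]
Visit 7, push []

DFS order: [5, 0, 1, 3, 6, 2, 4, 7]


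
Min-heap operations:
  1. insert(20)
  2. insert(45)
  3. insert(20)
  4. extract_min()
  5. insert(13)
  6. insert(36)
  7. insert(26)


insert(20) -> [20]
insert(45) -> [20, 45]
insert(20) -> [20, 45, 20]
extract_min()->20, [20, 45]
insert(13) -> [13, 45, 20]
insert(36) -> [13, 36, 20, 45]
insert(26) -> [13, 26, 20, 45, 36]

Final heap: [13, 26, 20, 45, 36]


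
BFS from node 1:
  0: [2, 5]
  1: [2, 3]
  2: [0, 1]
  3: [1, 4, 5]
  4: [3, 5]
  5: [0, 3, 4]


Visit 1, enqueue [2, 3]
Visit 2, enqueue [0]
Visit 3, enqueue [4, 5]
Visit 0, enqueue []
Visit 4, enqueue []
Visit 5, enqueue []

BFS order: [1, 2, 3, 0, 4, 5]


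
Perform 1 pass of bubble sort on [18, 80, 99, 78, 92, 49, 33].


Initial: [18, 80, 99, 78, 92, 49, 33]
Pass 1: [18, 80, 78, 92, 49, 33, 99] (4 swaps)

After 1 pass: [18, 80, 78, 92, 49, 33, 99]


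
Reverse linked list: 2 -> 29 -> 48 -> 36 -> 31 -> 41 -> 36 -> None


Step 1: curr=2, set curr.next=prev(None) | reversed so far: 2
Step 2: curr=29, set curr.next=prev(2) | reversed so far: 29 -> 2
Step 3: curr=48, set curr.next=prev(29) | reversed so far: 48 -> 29 -> 2
Step 4: curr=36, set curr.next=prev(48) | reversed so far: 36 -> 48 -> 29 -> 2
Step 5: curr=31, set curr.next=prev(36) | reversed so far: 31 -> 36 -> 48 -> 29 -> 2
Step 6: curr=41, set curr.next=prev(31) | reversed so far: 41 -> 31 -> 36 -> 48 -> 29 -> 2
Step 7: curr=36, set curr.next=prev(41) | reversed so far: 36 -> 41 -> 31 -> 36 -> 48 -> 29 -> 2

36 -> 41 -> 31 -> 36 -> 48 -> 29 -> 2 -> None


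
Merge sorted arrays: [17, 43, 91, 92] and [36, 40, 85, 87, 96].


Take 17 from A
Take 36 from B
Take 40 from B
Take 43 from A
Take 85 from B
Take 87 from B
Take 91 from A
Take 92 from A

Merged: [17, 36, 40, 43, 85, 87, 91, 92, 96]


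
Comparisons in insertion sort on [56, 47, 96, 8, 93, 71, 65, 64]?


Algorithm: insertion sort
Input: [56, 47, 96, 8, 93, 71, 65, 64]
Sorted: [8, 47, 56, 64, 65, 71, 93, 96]

19


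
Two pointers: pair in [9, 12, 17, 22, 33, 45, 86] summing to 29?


lo=0(9)+hi=6(86)=95
lo=0(9)+hi=5(45)=54
lo=0(9)+hi=4(33)=42
lo=0(9)+hi=3(22)=31
lo=0(9)+hi=2(17)=26
lo=1(12)+hi=2(17)=29

Yes: 12+17=29


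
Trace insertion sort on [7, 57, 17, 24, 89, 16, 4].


Initial: [7, 57, 17, 24, 89, 16, 4]
Insert 57: [7, 57, 17, 24, 89, 16, 4]
Insert 17: [7, 17, 57, 24, 89, 16, 4]
Insert 24: [7, 17, 24, 57, 89, 16, 4]
Insert 89: [7, 17, 24, 57, 89, 16, 4]
Insert 16: [7, 16, 17, 24, 57, 89, 4]
Insert 4: [4, 7, 16, 17, 24, 57, 89]

Sorted: [4, 7, 16, 17, 24, 57, 89]


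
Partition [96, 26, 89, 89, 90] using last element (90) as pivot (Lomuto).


Pivot: 90
  26 <= 90: swap -> [26, 96, 89, 89, 90]
  89 <= 90: swap -> [26, 89, 96, 89, 90]
  89 <= 90: swap -> [26, 89, 89, 96, 90]
Place pivot at 3: [26, 89, 89, 90, 96]

Partitioned: [26, 89, 89, 90, 96]


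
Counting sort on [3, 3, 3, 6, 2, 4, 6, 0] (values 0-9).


Input: [3, 3, 3, 6, 2, 4, 6, 0]
Counts: [1, 0, 1, 3, 1, 0, 2, 0, 0, 0]

Sorted: [0, 2, 3, 3, 3, 4, 6, 6]


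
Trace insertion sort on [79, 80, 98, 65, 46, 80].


Initial: [79, 80, 98, 65, 46, 80]
Insert 80: [79, 80, 98, 65, 46, 80]
Insert 98: [79, 80, 98, 65, 46, 80]
Insert 65: [65, 79, 80, 98, 46, 80]
Insert 46: [46, 65, 79, 80, 98, 80]
Insert 80: [46, 65, 79, 80, 80, 98]

Sorted: [46, 65, 79, 80, 80, 98]


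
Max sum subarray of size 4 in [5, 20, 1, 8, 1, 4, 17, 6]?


[0:4]: 34
[1:5]: 30
[2:6]: 14
[3:7]: 30
[4:8]: 28

Max: 34 at [0:4]


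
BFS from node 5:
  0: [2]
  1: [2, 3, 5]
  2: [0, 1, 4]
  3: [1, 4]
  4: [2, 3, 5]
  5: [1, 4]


Visit 5, enqueue [1, 4]
Visit 1, enqueue [2, 3]
Visit 4, enqueue []
Visit 2, enqueue [0]
Visit 3, enqueue []
Visit 0, enqueue []

BFS order: [5, 1, 4, 2, 3, 0]


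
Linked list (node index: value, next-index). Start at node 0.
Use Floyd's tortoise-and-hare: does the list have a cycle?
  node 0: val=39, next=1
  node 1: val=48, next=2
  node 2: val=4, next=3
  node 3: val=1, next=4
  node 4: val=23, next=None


Floyd's tortoise (slow, +1) and hare (fast, +2):
  init: slow=0, fast=0
  step 1: slow=1, fast=2
  step 2: slow=2, fast=4
  step 3: fast -> None, no cycle

Cycle: no


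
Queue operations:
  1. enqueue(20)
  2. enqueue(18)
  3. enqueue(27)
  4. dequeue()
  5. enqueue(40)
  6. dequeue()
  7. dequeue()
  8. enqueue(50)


enqueue(20) -> [20]
enqueue(18) -> [20, 18]
enqueue(27) -> [20, 18, 27]
dequeue()->20, [18, 27]
enqueue(40) -> [18, 27, 40]
dequeue()->18, [27, 40]
dequeue()->27, [40]
enqueue(50) -> [40, 50]

Final queue: [40, 50]


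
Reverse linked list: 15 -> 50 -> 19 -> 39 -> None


Step 1: curr=15, set curr.next=prev(None) | reversed so far: 15
Step 2: curr=50, set curr.next=prev(15) | reversed so far: 50 -> 15
Step 3: curr=19, set curr.next=prev(50) | reversed so far: 19 -> 50 -> 15
Step 4: curr=39, set curr.next=prev(19) | reversed so far: 39 -> 19 -> 50 -> 15

39 -> 19 -> 50 -> 15 -> None


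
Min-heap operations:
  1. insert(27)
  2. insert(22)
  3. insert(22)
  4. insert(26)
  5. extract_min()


insert(27) -> [27]
insert(22) -> [22, 27]
insert(22) -> [22, 27, 22]
insert(26) -> [22, 26, 22, 27]
extract_min()->22, [22, 26, 27]

Final heap: [22, 26, 27]


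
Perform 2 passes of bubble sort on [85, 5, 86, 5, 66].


Initial: [85, 5, 86, 5, 66]
Pass 1: [5, 85, 5, 66, 86] (3 swaps)
Pass 2: [5, 5, 66, 85, 86] (2 swaps)

After 2 passes: [5, 5, 66, 85, 86]


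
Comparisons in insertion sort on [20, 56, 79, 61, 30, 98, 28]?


Algorithm: insertion sort
Input: [20, 56, 79, 61, 30, 98, 28]
Sorted: [20, 28, 30, 56, 61, 79, 98]

15


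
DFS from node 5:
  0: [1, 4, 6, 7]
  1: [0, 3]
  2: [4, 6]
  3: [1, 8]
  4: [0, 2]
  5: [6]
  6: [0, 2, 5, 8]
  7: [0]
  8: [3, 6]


Visit 5, push [6]
Visit 6, push [8, 2, 0]
Visit 0, push [7, 4, 1]
Visit 1, push [3]
Visit 3, push [8]
Visit 8, push []
Visit 4, push [2]
Visit 2, push []
Visit 7, push []

DFS order: [5, 6, 0, 1, 3, 8, 4, 2, 7]


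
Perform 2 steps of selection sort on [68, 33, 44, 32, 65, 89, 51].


Initial: [68, 33, 44, 32, 65, 89, 51]
Step 1: min=32 at 3
  Swap: [32, 33, 44, 68, 65, 89, 51]
Step 2: min=33 at 1
  Swap: [32, 33, 44, 68, 65, 89, 51]

After 2 steps: [32, 33, 44, 68, 65, 89, 51]


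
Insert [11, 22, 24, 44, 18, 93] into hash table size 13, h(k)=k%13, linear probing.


Insert 11: h=11 -> slot 11
Insert 22: h=9 -> slot 9
Insert 24: h=11, 1 probes -> slot 12
Insert 44: h=5 -> slot 5
Insert 18: h=5, 1 probes -> slot 6
Insert 93: h=2 -> slot 2

Table: [None, None, 93, None, None, 44, 18, None, None, 22, None, 11, 24]


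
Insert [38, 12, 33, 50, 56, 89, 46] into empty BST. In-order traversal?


Insert 38: root
Insert 12: L from 38
Insert 33: L from 38 -> R from 12
Insert 50: R from 38
Insert 56: R from 38 -> R from 50
Insert 89: R from 38 -> R from 50 -> R from 56
Insert 46: R from 38 -> L from 50

In-order: [12, 33, 38, 46, 50, 56, 89]


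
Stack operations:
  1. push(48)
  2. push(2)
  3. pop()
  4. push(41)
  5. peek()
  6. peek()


push(48) -> [48]
push(2) -> [48, 2]
pop()->2, [48]
push(41) -> [48, 41]
peek()->41
peek()->41

Final stack: [48, 41]


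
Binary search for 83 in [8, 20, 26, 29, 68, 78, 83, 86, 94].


Step 1: lo=0, hi=8, mid=4, val=68
Step 2: lo=5, hi=8, mid=6, val=83

Found at index 6


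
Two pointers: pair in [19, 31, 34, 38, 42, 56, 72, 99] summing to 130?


lo=0(19)+hi=7(99)=118
lo=1(31)+hi=7(99)=130

Yes: 31+99=130


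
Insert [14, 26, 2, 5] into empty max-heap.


Insert 14: [14]
Insert 26: [26, 14]
Insert 2: [26, 14, 2]
Insert 5: [26, 14, 2, 5]

Final heap: [26, 14, 2, 5]


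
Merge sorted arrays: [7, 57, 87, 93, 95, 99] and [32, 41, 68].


Take 7 from A
Take 32 from B
Take 41 from B
Take 57 from A
Take 68 from B

Merged: [7, 32, 41, 57, 68, 87, 93, 95, 99]


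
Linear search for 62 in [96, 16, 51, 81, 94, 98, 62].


i=0: 96!=62
i=1: 16!=62
i=2: 51!=62
i=3: 81!=62
i=4: 94!=62
i=5: 98!=62
i=6: 62==62 found!

Found at 6, 7 comps


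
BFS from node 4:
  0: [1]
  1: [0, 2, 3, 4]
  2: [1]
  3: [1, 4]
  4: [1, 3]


Visit 4, enqueue [1, 3]
Visit 1, enqueue [0, 2]
Visit 3, enqueue []
Visit 0, enqueue []
Visit 2, enqueue []

BFS order: [4, 1, 3, 0, 2]


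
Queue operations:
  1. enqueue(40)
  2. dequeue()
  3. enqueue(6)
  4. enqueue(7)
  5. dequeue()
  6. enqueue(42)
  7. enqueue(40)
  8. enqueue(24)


enqueue(40) -> [40]
dequeue()->40, []
enqueue(6) -> [6]
enqueue(7) -> [6, 7]
dequeue()->6, [7]
enqueue(42) -> [7, 42]
enqueue(40) -> [7, 42, 40]
enqueue(24) -> [7, 42, 40, 24]

Final queue: [7, 42, 40, 24]


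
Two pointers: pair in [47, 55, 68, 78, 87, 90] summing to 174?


lo=0(47)+hi=5(90)=137
lo=1(55)+hi=5(90)=145
lo=2(68)+hi=5(90)=158
lo=3(78)+hi=5(90)=168
lo=4(87)+hi=5(90)=177

No pair found


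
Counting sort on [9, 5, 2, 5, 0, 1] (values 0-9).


Input: [9, 5, 2, 5, 0, 1]
Counts: [1, 1, 1, 0, 0, 2, 0, 0, 0, 1]

Sorted: [0, 1, 2, 5, 5, 9]


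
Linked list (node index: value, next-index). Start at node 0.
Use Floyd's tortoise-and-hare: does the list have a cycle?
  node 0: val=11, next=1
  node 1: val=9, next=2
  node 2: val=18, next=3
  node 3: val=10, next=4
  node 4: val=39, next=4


Floyd's tortoise (slow, +1) and hare (fast, +2):
  init: slow=0, fast=0
  step 1: slow=1, fast=2
  step 2: slow=2, fast=4
  step 3: slow=3, fast=4
  step 4: slow=4, fast=4
  slow == fast at node 4: cycle detected

Cycle: yes


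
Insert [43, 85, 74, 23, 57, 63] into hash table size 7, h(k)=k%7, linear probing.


Insert 43: h=1 -> slot 1
Insert 85: h=1, 1 probes -> slot 2
Insert 74: h=4 -> slot 4
Insert 23: h=2, 1 probes -> slot 3
Insert 57: h=1, 4 probes -> slot 5
Insert 63: h=0 -> slot 0

Table: [63, 43, 85, 23, 74, 57, None]


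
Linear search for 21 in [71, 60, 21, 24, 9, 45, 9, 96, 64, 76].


i=0: 71!=21
i=1: 60!=21
i=2: 21==21 found!

Found at 2, 3 comps


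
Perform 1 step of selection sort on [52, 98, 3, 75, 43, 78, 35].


Initial: [52, 98, 3, 75, 43, 78, 35]
Step 1: min=3 at 2
  Swap: [3, 98, 52, 75, 43, 78, 35]

After 1 step: [3, 98, 52, 75, 43, 78, 35]


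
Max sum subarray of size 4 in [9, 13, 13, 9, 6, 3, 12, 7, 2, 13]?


[0:4]: 44
[1:5]: 41
[2:6]: 31
[3:7]: 30
[4:8]: 28
[5:9]: 24
[6:10]: 34

Max: 44 at [0:4]


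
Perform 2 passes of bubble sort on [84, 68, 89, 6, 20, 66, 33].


Initial: [84, 68, 89, 6, 20, 66, 33]
Pass 1: [68, 84, 6, 20, 66, 33, 89] (5 swaps)
Pass 2: [68, 6, 20, 66, 33, 84, 89] (4 swaps)

After 2 passes: [68, 6, 20, 66, 33, 84, 89]


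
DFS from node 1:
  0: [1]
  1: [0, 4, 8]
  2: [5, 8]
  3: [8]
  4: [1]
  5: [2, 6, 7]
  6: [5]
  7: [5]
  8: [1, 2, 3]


Visit 1, push [8, 4, 0]
Visit 0, push []
Visit 4, push []
Visit 8, push [3, 2]
Visit 2, push [5]
Visit 5, push [7, 6]
Visit 6, push []
Visit 7, push []
Visit 3, push []

DFS order: [1, 0, 4, 8, 2, 5, 6, 7, 3]


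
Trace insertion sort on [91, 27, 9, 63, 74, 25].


Initial: [91, 27, 9, 63, 74, 25]
Insert 27: [27, 91, 9, 63, 74, 25]
Insert 9: [9, 27, 91, 63, 74, 25]
Insert 63: [9, 27, 63, 91, 74, 25]
Insert 74: [9, 27, 63, 74, 91, 25]
Insert 25: [9, 25, 27, 63, 74, 91]

Sorted: [9, 25, 27, 63, 74, 91]


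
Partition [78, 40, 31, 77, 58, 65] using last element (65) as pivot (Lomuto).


Pivot: 65
  40 <= 65: swap -> [40, 78, 31, 77, 58, 65]
  31 <= 65: swap -> [40, 31, 78, 77, 58, 65]
  58 <= 65: swap -> [40, 31, 58, 77, 78, 65]
Place pivot at 3: [40, 31, 58, 65, 78, 77]

Partitioned: [40, 31, 58, 65, 78, 77]


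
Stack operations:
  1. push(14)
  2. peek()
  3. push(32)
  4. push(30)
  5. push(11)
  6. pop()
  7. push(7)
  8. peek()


push(14) -> [14]
peek()->14
push(32) -> [14, 32]
push(30) -> [14, 32, 30]
push(11) -> [14, 32, 30, 11]
pop()->11, [14, 32, 30]
push(7) -> [14, 32, 30, 7]
peek()->7

Final stack: [14, 32, 30, 7]


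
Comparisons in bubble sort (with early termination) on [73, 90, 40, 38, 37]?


Algorithm: bubble sort (with early termination)
Input: [73, 90, 40, 38, 37]
Sorted: [37, 38, 40, 73, 90]

10


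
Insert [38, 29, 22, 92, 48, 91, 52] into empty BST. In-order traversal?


Insert 38: root
Insert 29: L from 38
Insert 22: L from 38 -> L from 29
Insert 92: R from 38
Insert 48: R from 38 -> L from 92
Insert 91: R from 38 -> L from 92 -> R from 48
Insert 52: R from 38 -> L from 92 -> R from 48 -> L from 91

In-order: [22, 29, 38, 48, 52, 91, 92]


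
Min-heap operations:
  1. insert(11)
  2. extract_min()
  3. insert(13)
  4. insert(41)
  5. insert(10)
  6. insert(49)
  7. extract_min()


insert(11) -> [11]
extract_min()->11, []
insert(13) -> [13]
insert(41) -> [13, 41]
insert(10) -> [10, 41, 13]
insert(49) -> [10, 41, 13, 49]
extract_min()->10, [13, 41, 49]

Final heap: [13, 41, 49]


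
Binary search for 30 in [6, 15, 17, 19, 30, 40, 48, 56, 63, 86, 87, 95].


Step 1: lo=0, hi=11, mid=5, val=40
Step 2: lo=0, hi=4, mid=2, val=17
Step 3: lo=3, hi=4, mid=3, val=19
Step 4: lo=4, hi=4, mid=4, val=30

Found at index 4


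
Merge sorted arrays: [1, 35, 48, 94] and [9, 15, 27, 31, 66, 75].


Take 1 from A
Take 9 from B
Take 15 from B
Take 27 from B
Take 31 from B
Take 35 from A
Take 48 from A
Take 66 from B
Take 75 from B

Merged: [1, 9, 15, 27, 31, 35, 48, 66, 75, 94]


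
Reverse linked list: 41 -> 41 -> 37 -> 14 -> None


Step 1: curr=41, set curr.next=prev(None) | reversed so far: 41
Step 2: curr=41, set curr.next=prev(41) | reversed so far: 41 -> 41
Step 3: curr=37, set curr.next=prev(41) | reversed so far: 37 -> 41 -> 41
Step 4: curr=14, set curr.next=prev(37) | reversed so far: 14 -> 37 -> 41 -> 41

14 -> 37 -> 41 -> 41 -> None


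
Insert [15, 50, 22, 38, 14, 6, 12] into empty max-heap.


Insert 15: [15]
Insert 50: [50, 15]
Insert 22: [50, 15, 22]
Insert 38: [50, 38, 22, 15]
Insert 14: [50, 38, 22, 15, 14]
Insert 6: [50, 38, 22, 15, 14, 6]
Insert 12: [50, 38, 22, 15, 14, 6, 12]

Final heap: [50, 38, 22, 15, 14, 6, 12]


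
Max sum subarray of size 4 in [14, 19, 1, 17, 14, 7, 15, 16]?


[0:4]: 51
[1:5]: 51
[2:6]: 39
[3:7]: 53
[4:8]: 52

Max: 53 at [3:7]


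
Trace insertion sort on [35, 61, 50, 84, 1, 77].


Initial: [35, 61, 50, 84, 1, 77]
Insert 61: [35, 61, 50, 84, 1, 77]
Insert 50: [35, 50, 61, 84, 1, 77]
Insert 84: [35, 50, 61, 84, 1, 77]
Insert 1: [1, 35, 50, 61, 84, 77]
Insert 77: [1, 35, 50, 61, 77, 84]

Sorted: [1, 35, 50, 61, 77, 84]


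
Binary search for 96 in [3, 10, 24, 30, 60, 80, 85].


Step 1: lo=0, hi=6, mid=3, val=30
Step 2: lo=4, hi=6, mid=5, val=80
Step 3: lo=6, hi=6, mid=6, val=85

Not found


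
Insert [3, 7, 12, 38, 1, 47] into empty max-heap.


Insert 3: [3]
Insert 7: [7, 3]
Insert 12: [12, 3, 7]
Insert 38: [38, 12, 7, 3]
Insert 1: [38, 12, 7, 3, 1]
Insert 47: [47, 12, 38, 3, 1, 7]

Final heap: [47, 12, 38, 3, 1, 7]


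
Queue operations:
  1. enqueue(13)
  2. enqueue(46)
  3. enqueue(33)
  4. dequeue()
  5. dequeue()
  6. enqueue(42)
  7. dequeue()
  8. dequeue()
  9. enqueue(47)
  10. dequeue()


enqueue(13) -> [13]
enqueue(46) -> [13, 46]
enqueue(33) -> [13, 46, 33]
dequeue()->13, [46, 33]
dequeue()->46, [33]
enqueue(42) -> [33, 42]
dequeue()->33, [42]
dequeue()->42, []
enqueue(47) -> [47]
dequeue()->47, []

Final queue: []


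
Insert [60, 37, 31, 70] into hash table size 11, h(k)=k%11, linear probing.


Insert 60: h=5 -> slot 5
Insert 37: h=4 -> slot 4
Insert 31: h=9 -> slot 9
Insert 70: h=4, 2 probes -> slot 6

Table: [None, None, None, None, 37, 60, 70, None, None, 31, None]


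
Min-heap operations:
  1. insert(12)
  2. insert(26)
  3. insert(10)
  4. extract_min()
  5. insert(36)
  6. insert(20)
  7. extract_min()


insert(12) -> [12]
insert(26) -> [12, 26]
insert(10) -> [10, 26, 12]
extract_min()->10, [12, 26]
insert(36) -> [12, 26, 36]
insert(20) -> [12, 20, 36, 26]
extract_min()->12, [20, 26, 36]

Final heap: [20, 26, 36]


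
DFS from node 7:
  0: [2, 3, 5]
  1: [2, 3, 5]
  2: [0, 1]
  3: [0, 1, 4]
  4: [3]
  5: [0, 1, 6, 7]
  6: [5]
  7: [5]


Visit 7, push [5]
Visit 5, push [6, 1, 0]
Visit 0, push [3, 2]
Visit 2, push [1]
Visit 1, push [3]
Visit 3, push [4]
Visit 4, push []
Visit 6, push []

DFS order: [7, 5, 0, 2, 1, 3, 4, 6]


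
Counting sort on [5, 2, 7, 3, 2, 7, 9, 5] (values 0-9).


Input: [5, 2, 7, 3, 2, 7, 9, 5]
Counts: [0, 0, 2, 1, 0, 2, 0, 2, 0, 1]

Sorted: [2, 2, 3, 5, 5, 7, 7, 9]


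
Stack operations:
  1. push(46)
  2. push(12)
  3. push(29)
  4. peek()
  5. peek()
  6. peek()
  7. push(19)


push(46) -> [46]
push(12) -> [46, 12]
push(29) -> [46, 12, 29]
peek()->29
peek()->29
peek()->29
push(19) -> [46, 12, 29, 19]

Final stack: [46, 12, 29, 19]


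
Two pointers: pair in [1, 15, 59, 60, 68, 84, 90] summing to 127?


lo=0(1)+hi=6(90)=91
lo=1(15)+hi=6(90)=105
lo=2(59)+hi=6(90)=149
lo=2(59)+hi=5(84)=143
lo=2(59)+hi=4(68)=127

Yes: 59+68=127


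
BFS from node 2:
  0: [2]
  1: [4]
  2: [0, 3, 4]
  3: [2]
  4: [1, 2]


Visit 2, enqueue [0, 3, 4]
Visit 0, enqueue []
Visit 3, enqueue []
Visit 4, enqueue [1]
Visit 1, enqueue []

BFS order: [2, 0, 3, 4, 1]


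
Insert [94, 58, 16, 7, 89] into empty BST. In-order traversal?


Insert 94: root
Insert 58: L from 94
Insert 16: L from 94 -> L from 58
Insert 7: L from 94 -> L from 58 -> L from 16
Insert 89: L from 94 -> R from 58

In-order: [7, 16, 58, 89, 94]


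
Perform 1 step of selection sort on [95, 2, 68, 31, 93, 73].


Initial: [95, 2, 68, 31, 93, 73]
Step 1: min=2 at 1
  Swap: [2, 95, 68, 31, 93, 73]

After 1 step: [2, 95, 68, 31, 93, 73]


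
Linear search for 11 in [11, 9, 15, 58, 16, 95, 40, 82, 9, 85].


i=0: 11==11 found!

Found at 0, 1 comps


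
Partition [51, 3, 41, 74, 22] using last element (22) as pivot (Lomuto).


Pivot: 22
  3 <= 22: swap -> [3, 51, 41, 74, 22]
Place pivot at 1: [3, 22, 41, 74, 51]

Partitioned: [3, 22, 41, 74, 51]


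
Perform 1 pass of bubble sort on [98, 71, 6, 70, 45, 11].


Initial: [98, 71, 6, 70, 45, 11]
Pass 1: [71, 6, 70, 45, 11, 98] (5 swaps)

After 1 pass: [71, 6, 70, 45, 11, 98]


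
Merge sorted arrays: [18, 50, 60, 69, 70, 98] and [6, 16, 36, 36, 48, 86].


Take 6 from B
Take 16 from B
Take 18 from A
Take 36 from B
Take 36 from B
Take 48 from B
Take 50 from A
Take 60 from A
Take 69 from A
Take 70 from A
Take 86 from B

Merged: [6, 16, 18, 36, 36, 48, 50, 60, 69, 70, 86, 98]


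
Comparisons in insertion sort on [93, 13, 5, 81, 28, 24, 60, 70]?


Algorithm: insertion sort
Input: [93, 13, 5, 81, 28, 24, 60, 70]
Sorted: [5, 13, 24, 28, 60, 70, 81, 93]

18


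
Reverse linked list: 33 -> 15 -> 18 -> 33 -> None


Step 1: curr=33, set curr.next=prev(None) | reversed so far: 33
Step 2: curr=15, set curr.next=prev(33) | reversed so far: 15 -> 33
Step 3: curr=18, set curr.next=prev(15) | reversed so far: 18 -> 15 -> 33
Step 4: curr=33, set curr.next=prev(18) | reversed so far: 33 -> 18 -> 15 -> 33

33 -> 18 -> 15 -> 33 -> None


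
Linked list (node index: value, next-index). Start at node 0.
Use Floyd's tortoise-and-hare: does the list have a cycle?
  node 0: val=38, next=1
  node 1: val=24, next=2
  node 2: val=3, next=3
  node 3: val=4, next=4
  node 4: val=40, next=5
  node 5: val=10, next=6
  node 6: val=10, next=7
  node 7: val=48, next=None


Floyd's tortoise (slow, +1) and hare (fast, +2):
  init: slow=0, fast=0
  step 1: slow=1, fast=2
  step 2: slow=2, fast=4
  step 3: slow=3, fast=6
  step 4: fast 6->7->None, no cycle

Cycle: no


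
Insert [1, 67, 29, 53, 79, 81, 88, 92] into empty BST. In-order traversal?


Insert 1: root
Insert 67: R from 1
Insert 29: R from 1 -> L from 67
Insert 53: R from 1 -> L from 67 -> R from 29
Insert 79: R from 1 -> R from 67
Insert 81: R from 1 -> R from 67 -> R from 79
Insert 88: R from 1 -> R from 67 -> R from 79 -> R from 81
Insert 92: R from 1 -> R from 67 -> R from 79 -> R from 81 -> R from 88

In-order: [1, 29, 53, 67, 79, 81, 88, 92]


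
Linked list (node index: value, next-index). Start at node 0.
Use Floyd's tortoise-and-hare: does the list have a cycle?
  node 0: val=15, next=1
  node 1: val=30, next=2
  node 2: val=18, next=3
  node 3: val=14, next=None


Floyd's tortoise (slow, +1) and hare (fast, +2):
  init: slow=0, fast=0
  step 1: slow=1, fast=2
  step 2: fast 2->3->None, no cycle

Cycle: no


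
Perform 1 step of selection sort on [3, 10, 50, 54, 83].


Initial: [3, 10, 50, 54, 83]
Step 1: min=3 at 0
  Swap: [3, 10, 50, 54, 83]

After 1 step: [3, 10, 50, 54, 83]


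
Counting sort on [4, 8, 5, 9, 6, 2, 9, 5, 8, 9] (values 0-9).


Input: [4, 8, 5, 9, 6, 2, 9, 5, 8, 9]
Counts: [0, 0, 1, 0, 1, 2, 1, 0, 2, 3]

Sorted: [2, 4, 5, 5, 6, 8, 8, 9, 9, 9]


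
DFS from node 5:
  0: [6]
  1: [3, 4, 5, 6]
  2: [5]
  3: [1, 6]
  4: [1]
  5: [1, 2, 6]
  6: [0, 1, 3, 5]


Visit 5, push [6, 2, 1]
Visit 1, push [6, 4, 3]
Visit 3, push [6]
Visit 6, push [0]
Visit 0, push []
Visit 4, push []
Visit 2, push []

DFS order: [5, 1, 3, 6, 0, 4, 2]


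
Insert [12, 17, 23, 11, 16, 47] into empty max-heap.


Insert 12: [12]
Insert 17: [17, 12]
Insert 23: [23, 12, 17]
Insert 11: [23, 12, 17, 11]
Insert 16: [23, 16, 17, 11, 12]
Insert 47: [47, 16, 23, 11, 12, 17]

Final heap: [47, 16, 23, 11, 12, 17]


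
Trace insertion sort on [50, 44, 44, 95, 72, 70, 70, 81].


Initial: [50, 44, 44, 95, 72, 70, 70, 81]
Insert 44: [44, 50, 44, 95, 72, 70, 70, 81]
Insert 44: [44, 44, 50, 95, 72, 70, 70, 81]
Insert 95: [44, 44, 50, 95, 72, 70, 70, 81]
Insert 72: [44, 44, 50, 72, 95, 70, 70, 81]
Insert 70: [44, 44, 50, 70, 72, 95, 70, 81]
Insert 70: [44, 44, 50, 70, 70, 72, 95, 81]
Insert 81: [44, 44, 50, 70, 70, 72, 81, 95]

Sorted: [44, 44, 50, 70, 70, 72, 81, 95]


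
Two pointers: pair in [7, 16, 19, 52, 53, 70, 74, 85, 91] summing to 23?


lo=0(7)+hi=8(91)=98
lo=0(7)+hi=7(85)=92
lo=0(7)+hi=6(74)=81
lo=0(7)+hi=5(70)=77
lo=0(7)+hi=4(53)=60
lo=0(7)+hi=3(52)=59
lo=0(7)+hi=2(19)=26
lo=0(7)+hi=1(16)=23

Yes: 7+16=23


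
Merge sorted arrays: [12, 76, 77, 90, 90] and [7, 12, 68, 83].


Take 7 from B
Take 12 from A
Take 12 from B
Take 68 from B
Take 76 from A
Take 77 from A
Take 83 from B

Merged: [7, 12, 12, 68, 76, 77, 83, 90, 90]


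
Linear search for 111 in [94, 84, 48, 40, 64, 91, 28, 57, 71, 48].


i=0: 94!=111
i=1: 84!=111
i=2: 48!=111
i=3: 40!=111
i=4: 64!=111
i=5: 91!=111
i=6: 28!=111
i=7: 57!=111
i=8: 71!=111
i=9: 48!=111

Not found, 10 comps


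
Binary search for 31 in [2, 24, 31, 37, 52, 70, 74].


Step 1: lo=0, hi=6, mid=3, val=37
Step 2: lo=0, hi=2, mid=1, val=24
Step 3: lo=2, hi=2, mid=2, val=31

Found at index 2


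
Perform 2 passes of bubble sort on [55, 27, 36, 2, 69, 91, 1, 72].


Initial: [55, 27, 36, 2, 69, 91, 1, 72]
Pass 1: [27, 36, 2, 55, 69, 1, 72, 91] (5 swaps)
Pass 2: [27, 2, 36, 55, 1, 69, 72, 91] (2 swaps)

After 2 passes: [27, 2, 36, 55, 1, 69, 72, 91]


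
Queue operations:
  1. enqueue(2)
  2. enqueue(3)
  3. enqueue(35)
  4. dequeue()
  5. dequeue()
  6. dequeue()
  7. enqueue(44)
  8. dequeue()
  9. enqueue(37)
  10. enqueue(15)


enqueue(2) -> [2]
enqueue(3) -> [2, 3]
enqueue(35) -> [2, 3, 35]
dequeue()->2, [3, 35]
dequeue()->3, [35]
dequeue()->35, []
enqueue(44) -> [44]
dequeue()->44, []
enqueue(37) -> [37]
enqueue(15) -> [37, 15]

Final queue: [37, 15]


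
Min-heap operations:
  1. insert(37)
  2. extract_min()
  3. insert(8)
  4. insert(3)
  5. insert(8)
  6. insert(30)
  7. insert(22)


insert(37) -> [37]
extract_min()->37, []
insert(8) -> [8]
insert(3) -> [3, 8]
insert(8) -> [3, 8, 8]
insert(30) -> [3, 8, 8, 30]
insert(22) -> [3, 8, 8, 30, 22]

Final heap: [3, 8, 8, 30, 22]


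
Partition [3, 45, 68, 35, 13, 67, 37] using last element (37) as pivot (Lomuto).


Pivot: 37
  3 <= 37: advance i (no swap)
  35 <= 37: swap -> [3, 35, 68, 45, 13, 67, 37]
  13 <= 37: swap -> [3, 35, 13, 45, 68, 67, 37]
Place pivot at 3: [3, 35, 13, 37, 68, 67, 45]

Partitioned: [3, 35, 13, 37, 68, 67, 45]


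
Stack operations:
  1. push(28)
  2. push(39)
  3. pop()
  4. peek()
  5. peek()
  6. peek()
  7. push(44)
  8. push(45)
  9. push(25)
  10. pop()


push(28) -> [28]
push(39) -> [28, 39]
pop()->39, [28]
peek()->28
peek()->28
peek()->28
push(44) -> [28, 44]
push(45) -> [28, 44, 45]
push(25) -> [28, 44, 45, 25]
pop()->25, [28, 44, 45]

Final stack: [28, 44, 45]


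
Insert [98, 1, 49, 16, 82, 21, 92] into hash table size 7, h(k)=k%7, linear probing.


Insert 98: h=0 -> slot 0
Insert 1: h=1 -> slot 1
Insert 49: h=0, 2 probes -> slot 2
Insert 16: h=2, 1 probes -> slot 3
Insert 82: h=5 -> slot 5
Insert 21: h=0, 4 probes -> slot 4
Insert 92: h=1, 5 probes -> slot 6

Table: [98, 1, 49, 16, 21, 82, 92]


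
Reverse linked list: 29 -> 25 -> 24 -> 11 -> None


Step 1: curr=29, set curr.next=prev(None) | reversed so far: 29
Step 2: curr=25, set curr.next=prev(29) | reversed so far: 25 -> 29
Step 3: curr=24, set curr.next=prev(25) | reversed so far: 24 -> 25 -> 29
Step 4: curr=11, set curr.next=prev(24) | reversed so far: 11 -> 24 -> 25 -> 29

11 -> 24 -> 25 -> 29 -> None


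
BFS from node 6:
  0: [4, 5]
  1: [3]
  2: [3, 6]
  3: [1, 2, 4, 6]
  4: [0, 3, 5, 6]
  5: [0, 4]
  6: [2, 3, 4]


Visit 6, enqueue [2, 3, 4]
Visit 2, enqueue []
Visit 3, enqueue [1]
Visit 4, enqueue [0, 5]
Visit 1, enqueue []
Visit 0, enqueue []
Visit 5, enqueue []

BFS order: [6, 2, 3, 4, 1, 0, 5]


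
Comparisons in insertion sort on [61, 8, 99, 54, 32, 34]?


Algorithm: insertion sort
Input: [61, 8, 99, 54, 32, 34]
Sorted: [8, 32, 34, 54, 61, 99]

13


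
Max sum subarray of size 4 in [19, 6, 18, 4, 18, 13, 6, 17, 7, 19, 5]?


[0:4]: 47
[1:5]: 46
[2:6]: 53
[3:7]: 41
[4:8]: 54
[5:9]: 43
[6:10]: 49
[7:11]: 48

Max: 54 at [4:8]


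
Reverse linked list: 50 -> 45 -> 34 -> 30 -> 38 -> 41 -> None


Step 1: curr=50, set curr.next=prev(None) | reversed so far: 50
Step 2: curr=45, set curr.next=prev(50) | reversed so far: 45 -> 50
Step 3: curr=34, set curr.next=prev(45) | reversed so far: 34 -> 45 -> 50
Step 4: curr=30, set curr.next=prev(34) | reversed so far: 30 -> 34 -> 45 -> 50
Step 5: curr=38, set curr.next=prev(30) | reversed so far: 38 -> 30 -> 34 -> 45 -> 50
Step 6: curr=41, set curr.next=prev(38) | reversed so far: 41 -> 38 -> 30 -> 34 -> 45 -> 50

41 -> 38 -> 30 -> 34 -> 45 -> 50 -> None


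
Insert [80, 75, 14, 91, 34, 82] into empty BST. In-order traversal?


Insert 80: root
Insert 75: L from 80
Insert 14: L from 80 -> L from 75
Insert 91: R from 80
Insert 34: L from 80 -> L from 75 -> R from 14
Insert 82: R from 80 -> L from 91

In-order: [14, 34, 75, 80, 82, 91]


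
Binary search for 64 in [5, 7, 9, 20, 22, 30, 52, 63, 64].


Step 1: lo=0, hi=8, mid=4, val=22
Step 2: lo=5, hi=8, mid=6, val=52
Step 3: lo=7, hi=8, mid=7, val=63
Step 4: lo=8, hi=8, mid=8, val=64

Found at index 8


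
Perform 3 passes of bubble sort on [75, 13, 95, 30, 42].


Initial: [75, 13, 95, 30, 42]
Pass 1: [13, 75, 30, 42, 95] (3 swaps)
Pass 2: [13, 30, 42, 75, 95] (2 swaps)
Pass 3: [13, 30, 42, 75, 95] (0 swaps)

After 3 passes: [13, 30, 42, 75, 95]


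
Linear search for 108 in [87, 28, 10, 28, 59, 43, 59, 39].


i=0: 87!=108
i=1: 28!=108
i=2: 10!=108
i=3: 28!=108
i=4: 59!=108
i=5: 43!=108
i=6: 59!=108
i=7: 39!=108

Not found, 8 comps


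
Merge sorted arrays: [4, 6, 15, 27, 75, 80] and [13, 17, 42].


Take 4 from A
Take 6 from A
Take 13 from B
Take 15 from A
Take 17 from B
Take 27 from A
Take 42 from B

Merged: [4, 6, 13, 15, 17, 27, 42, 75, 80]


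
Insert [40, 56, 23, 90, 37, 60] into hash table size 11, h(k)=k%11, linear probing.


Insert 40: h=7 -> slot 7
Insert 56: h=1 -> slot 1
Insert 23: h=1, 1 probes -> slot 2
Insert 90: h=2, 1 probes -> slot 3
Insert 37: h=4 -> slot 4
Insert 60: h=5 -> slot 5

Table: [None, 56, 23, 90, 37, 60, None, 40, None, None, None]


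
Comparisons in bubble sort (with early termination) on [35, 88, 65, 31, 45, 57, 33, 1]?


Algorithm: bubble sort (with early termination)
Input: [35, 88, 65, 31, 45, 57, 33, 1]
Sorted: [1, 31, 33, 35, 45, 57, 65, 88]

28


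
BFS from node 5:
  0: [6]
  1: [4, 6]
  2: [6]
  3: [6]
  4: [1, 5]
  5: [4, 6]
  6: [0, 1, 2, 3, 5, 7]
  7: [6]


Visit 5, enqueue [4, 6]
Visit 4, enqueue [1]
Visit 6, enqueue [0, 2, 3, 7]
Visit 1, enqueue []
Visit 0, enqueue []
Visit 2, enqueue []
Visit 3, enqueue []
Visit 7, enqueue []

BFS order: [5, 4, 6, 1, 0, 2, 3, 7]


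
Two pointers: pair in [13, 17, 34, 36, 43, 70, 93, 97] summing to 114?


lo=0(13)+hi=7(97)=110
lo=1(17)+hi=7(97)=114

Yes: 17+97=114


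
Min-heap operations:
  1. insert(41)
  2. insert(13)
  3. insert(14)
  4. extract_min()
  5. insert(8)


insert(41) -> [41]
insert(13) -> [13, 41]
insert(14) -> [13, 41, 14]
extract_min()->13, [14, 41]
insert(8) -> [8, 41, 14]

Final heap: [8, 41, 14]


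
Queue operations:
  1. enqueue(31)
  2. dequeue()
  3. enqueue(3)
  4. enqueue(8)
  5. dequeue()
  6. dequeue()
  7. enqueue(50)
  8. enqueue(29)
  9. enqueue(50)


enqueue(31) -> [31]
dequeue()->31, []
enqueue(3) -> [3]
enqueue(8) -> [3, 8]
dequeue()->3, [8]
dequeue()->8, []
enqueue(50) -> [50]
enqueue(29) -> [50, 29]
enqueue(50) -> [50, 29, 50]

Final queue: [50, 29, 50]


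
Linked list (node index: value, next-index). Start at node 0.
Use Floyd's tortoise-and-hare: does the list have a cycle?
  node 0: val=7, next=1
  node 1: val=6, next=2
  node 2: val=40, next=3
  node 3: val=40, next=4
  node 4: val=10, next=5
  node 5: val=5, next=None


Floyd's tortoise (slow, +1) and hare (fast, +2):
  init: slow=0, fast=0
  step 1: slow=1, fast=2
  step 2: slow=2, fast=4
  step 3: fast 4->5->None, no cycle

Cycle: no
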